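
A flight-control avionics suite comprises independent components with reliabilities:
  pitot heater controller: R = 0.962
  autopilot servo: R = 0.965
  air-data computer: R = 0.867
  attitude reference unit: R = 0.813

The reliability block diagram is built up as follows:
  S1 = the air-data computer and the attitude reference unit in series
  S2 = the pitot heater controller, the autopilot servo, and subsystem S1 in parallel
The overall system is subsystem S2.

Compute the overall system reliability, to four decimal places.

0.9996

Series (air-data computer and attitude reference unit): 0.867000 × 0.813000 = 0.704871
Parallel (pitot heater controller, autopilot servo, and [0.704871]): 1 − (1 − 0.962000)(1 − 0.965000)(1 − 0.704871) = 0.9996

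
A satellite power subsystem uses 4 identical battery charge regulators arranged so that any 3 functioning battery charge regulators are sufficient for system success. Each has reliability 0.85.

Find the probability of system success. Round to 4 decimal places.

R = Σ_{i=3}^{4} C(4,i) p^i (1−p)^{4−i} with p = 0.85
C(4,3)·0.85^3·0.15^1 = 0.368475
C(4,4)·0.85^4·0.15^0 = 0.522006
Sum = 0.8905

0.8905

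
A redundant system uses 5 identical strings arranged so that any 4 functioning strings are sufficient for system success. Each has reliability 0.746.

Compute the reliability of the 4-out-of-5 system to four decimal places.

0.6244

R = Σ_{i=4}^{5} C(5,i) p^i (1−p)^{5−i} with p = 0.746
C(5,4)·0.746^4·0.254^1 = 0.393332
C(5,5)·0.746^5·0.254^0 = 0.231044
Sum = 0.6244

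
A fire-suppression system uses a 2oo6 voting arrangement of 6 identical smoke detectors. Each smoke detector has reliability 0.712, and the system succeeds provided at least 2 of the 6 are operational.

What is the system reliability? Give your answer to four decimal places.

R = Σ_{i=2}^{6} C(6,i) p^i (1−p)^{6−i} with p = 0.712
C(6,2)·0.712^2·0.288^4 = 0.052314
C(6,3)·0.712^3·0.288^3 = 0.172444
C(6,4)·0.712^4·0.288^2 = 0.319739
C(6,5)·0.712^5·0.288^1 = 0.316187
C(6,6)·0.712^6·0.288^0 = 0.130281
Sum = 0.9910

0.9910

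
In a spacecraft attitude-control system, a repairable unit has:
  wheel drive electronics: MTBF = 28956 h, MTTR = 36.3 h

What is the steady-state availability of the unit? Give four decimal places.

0.9987

A(wheel drive electronics) = MTBF/(MTBF+MTTR) = 28956/(28956+36.3) = 0.9987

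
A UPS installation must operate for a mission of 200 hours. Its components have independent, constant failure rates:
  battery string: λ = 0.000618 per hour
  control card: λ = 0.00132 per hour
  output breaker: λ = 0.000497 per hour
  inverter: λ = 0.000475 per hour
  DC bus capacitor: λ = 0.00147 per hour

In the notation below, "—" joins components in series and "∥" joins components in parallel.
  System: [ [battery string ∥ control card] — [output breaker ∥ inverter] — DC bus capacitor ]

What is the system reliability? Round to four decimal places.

0.7190

R(battery string) = exp(−0.000618 × 200) = 0.883733
R(control card) = exp(−0.00132 × 200) = 0.767974
R(output breaker) = exp(−0.000497 × 200) = 0.905380
R(inverter) = exp(−0.000475 × 200) = 0.909373
R(DC bus capacitor) = exp(−0.00147 × 200) = 0.745276
Parallel (battery string and control card): 1 − (1 − 0.883733)(1 − 0.767974) = 0.973023
Parallel (output breaker and inverter): 1 − (1 − 0.905380)(1 − 0.909373) = 0.991425
Series ([0.973023], [0.991425], and DC bus capacitor): 0.973023 × 0.991425 × 0.745276 = 0.7190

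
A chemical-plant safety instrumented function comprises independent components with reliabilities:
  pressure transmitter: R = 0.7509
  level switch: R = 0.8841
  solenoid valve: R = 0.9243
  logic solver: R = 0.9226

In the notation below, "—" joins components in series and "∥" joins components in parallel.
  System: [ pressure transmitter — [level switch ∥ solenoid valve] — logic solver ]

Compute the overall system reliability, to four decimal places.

0.6867

Parallel (level switch and solenoid valve): 1 − (1 − 0.884100)(1 − 0.924300) = 0.991226
Series (pressure transmitter, [0.991226], and logic solver): 0.750900 × 0.991226 × 0.922600 = 0.6867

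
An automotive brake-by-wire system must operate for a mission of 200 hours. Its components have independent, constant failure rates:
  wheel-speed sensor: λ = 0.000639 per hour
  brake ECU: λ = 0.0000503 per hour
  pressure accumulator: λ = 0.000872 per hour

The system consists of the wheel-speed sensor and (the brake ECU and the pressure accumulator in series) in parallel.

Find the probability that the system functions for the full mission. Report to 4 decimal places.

0.9798

R(wheel-speed sensor) = exp(−0.000639 × 200) = 0.880029
R(brake ECU) = exp(−0.0000503 × 200) = 0.989990
R(pressure accumulator) = exp(−0.000872 × 200) = 0.839961
Series (brake ECU and pressure accumulator): 0.989990 × 0.839961 = 0.831553
Parallel (wheel-speed sensor and [0.831553]): 1 − (1 − 0.880029)(1 − 0.831553) = 0.9798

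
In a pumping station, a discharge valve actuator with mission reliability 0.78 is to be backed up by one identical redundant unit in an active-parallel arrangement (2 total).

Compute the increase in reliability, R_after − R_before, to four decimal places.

0.1716

R_before = 0.78
R_after = 1 − (1 − 0.78)^2 = 0.9516
ΔR = 0.9516 − 0.78 = 0.1716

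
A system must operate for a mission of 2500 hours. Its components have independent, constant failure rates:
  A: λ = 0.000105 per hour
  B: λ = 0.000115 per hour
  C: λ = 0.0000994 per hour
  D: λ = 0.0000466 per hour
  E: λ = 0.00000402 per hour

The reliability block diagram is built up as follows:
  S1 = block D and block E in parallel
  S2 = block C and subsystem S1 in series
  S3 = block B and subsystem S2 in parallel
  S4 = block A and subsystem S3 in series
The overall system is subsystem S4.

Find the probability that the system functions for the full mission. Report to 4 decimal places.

R(A) = exp(−0.000105 × 2500) = 0.769126
R(B) = exp(−0.000115 × 2500) = 0.750137
R(C) = exp(−0.0000994 × 2500) = 0.779970
R(D) = exp(−0.0000466 × 2500) = 0.890030
R(E) = exp(−0.00000402 × 2500) = 0.990000
Parallel (D and E): 1 − (1 − 0.890030)(1 − 0.990000) = 0.998900
Series (C and [0.998900]): 0.779970 × 0.998900 = 0.779112
Parallel (B and [0.779112]): 1 − (1 − 0.750137)(1 − 0.779112) = 0.944808
Series (A and [0.944808]): 0.769126 × 0.944808 = 0.7267

0.7267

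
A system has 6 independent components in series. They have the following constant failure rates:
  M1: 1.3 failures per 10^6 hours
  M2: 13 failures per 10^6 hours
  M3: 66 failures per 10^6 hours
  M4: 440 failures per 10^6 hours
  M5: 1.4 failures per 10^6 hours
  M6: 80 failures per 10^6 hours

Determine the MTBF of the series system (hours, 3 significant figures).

1660

Series of exponential components: λ_sys = Σ λ_i
λ_sys = 0.0000013 + 0.000013 + 0.000066 + 0.00044 + 0.0000014 + 0.000080 = 6.0170e-04 /h
MTBF = 1 / λ_sys = 1660 h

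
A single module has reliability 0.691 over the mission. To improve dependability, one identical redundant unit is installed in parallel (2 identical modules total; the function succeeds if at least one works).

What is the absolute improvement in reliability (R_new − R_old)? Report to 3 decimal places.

0.214

R_before = 0.691
R_after = 1 − (1 − 0.691)^2 = 0.905
ΔR = 0.905 − 0.691 = 0.214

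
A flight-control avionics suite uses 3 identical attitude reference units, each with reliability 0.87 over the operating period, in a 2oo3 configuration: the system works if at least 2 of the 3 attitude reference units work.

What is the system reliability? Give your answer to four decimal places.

R = Σ_{i=2}^{3} C(3,i) p^i (1−p)^{3−i} with p = 0.87
C(3,2)·0.87^2·0.13^1 = 0.295191
C(3,3)·0.87^3·0.13^0 = 0.658503
Sum = 0.9537

0.9537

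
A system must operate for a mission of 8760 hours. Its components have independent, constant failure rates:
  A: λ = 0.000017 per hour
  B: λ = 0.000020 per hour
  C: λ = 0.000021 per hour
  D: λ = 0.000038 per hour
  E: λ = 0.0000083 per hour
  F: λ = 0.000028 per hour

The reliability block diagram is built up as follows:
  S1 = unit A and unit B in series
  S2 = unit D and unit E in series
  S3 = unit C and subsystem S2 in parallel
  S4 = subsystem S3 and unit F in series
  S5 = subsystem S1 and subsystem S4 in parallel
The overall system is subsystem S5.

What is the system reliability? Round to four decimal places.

0.9276

R(A) = exp(−0.000017 × 8760) = 0.861638
R(B) = exp(−0.000020 × 8760) = 0.839289
R(C) = exp(−0.000021 × 8760) = 0.831969
R(D) = exp(−0.000038 × 8760) = 0.716856
R(E) = exp(−0.0000083 × 8760) = 0.929872
R(F) = exp(−0.000028 × 8760) = 0.782485
Series (A and B): 0.861638 × 0.839289 = 0.723163
Series (D and E): 0.716856 × 0.929872 = 0.666584
Parallel (C and [0.666584]): 1 − (1 − 0.831969)(1 − 0.666584) = 0.943976
Series ([0.943976] and F): 0.943976 × 0.782485 = 0.738647
Parallel ([0.723163] and [0.738647]): 1 − (1 − 0.723163)(1 − 0.738647) = 0.9276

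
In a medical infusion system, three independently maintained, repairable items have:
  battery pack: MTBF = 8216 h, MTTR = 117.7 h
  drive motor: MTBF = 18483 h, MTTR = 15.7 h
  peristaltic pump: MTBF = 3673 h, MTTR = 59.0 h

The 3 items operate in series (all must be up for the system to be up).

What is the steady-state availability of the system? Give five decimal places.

A(battery pack) = MTBF/(MTBF+MTTR) = 8216/(8216+117.7) = 0.985877
A(drive motor) = MTBF/(MTBF+MTTR) = 18483/(18483+15.7) = 0.999151
A(peristaltic pump) = MTBF/(MTBF+MTTR) = 3673/(3673+59.0) = 0.984191
Series availability: 0.985877 × 0.999151 × 0.984191 = 0.96947

0.96947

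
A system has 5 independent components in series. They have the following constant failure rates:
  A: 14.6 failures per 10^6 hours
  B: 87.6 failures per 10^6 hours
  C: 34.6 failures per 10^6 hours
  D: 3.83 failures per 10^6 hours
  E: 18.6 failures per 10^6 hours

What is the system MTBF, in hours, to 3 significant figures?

6280

Series of exponential components: λ_sys = Σ λ_i
λ_sys = 0.0000146 + 0.0000876 + 0.0000346 + 0.00000383 + 0.0000186 = 1.5923e-04 /h
MTBF = 1 / λ_sys = 6280 h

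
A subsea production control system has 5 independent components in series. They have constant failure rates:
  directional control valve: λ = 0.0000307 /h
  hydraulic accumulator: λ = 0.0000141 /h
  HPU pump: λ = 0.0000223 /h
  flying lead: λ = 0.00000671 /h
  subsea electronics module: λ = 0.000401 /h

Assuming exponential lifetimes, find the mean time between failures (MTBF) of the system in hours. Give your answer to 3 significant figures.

2110

Series of exponential components: λ_sys = Σ λ_i
λ_sys = 0.0000307 + 0.0000141 + 0.0000223 + 0.00000671 + 0.000401 = 4.7481e-04 /h
MTBF = 1 / λ_sys = 2110 h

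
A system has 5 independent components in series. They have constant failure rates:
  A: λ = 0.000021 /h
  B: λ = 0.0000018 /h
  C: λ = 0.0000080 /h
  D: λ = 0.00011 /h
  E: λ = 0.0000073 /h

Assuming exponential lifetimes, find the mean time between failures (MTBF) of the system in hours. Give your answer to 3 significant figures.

Series of exponential components: λ_sys = Σ λ_i
λ_sys = 0.000021 + 0.0000018 + 0.0000080 + 0.00011 + 0.0000073 = 1.4810e-04 /h
MTBF = 1 / λ_sys = 6750 h

6750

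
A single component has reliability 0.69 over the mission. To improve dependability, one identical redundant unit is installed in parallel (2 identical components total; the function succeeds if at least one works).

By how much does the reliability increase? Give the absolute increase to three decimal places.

R_before = 0.69
R_after = 1 − (1 − 0.69)^2 = 0.904
ΔR = 0.904 − 0.69 = 0.214

0.214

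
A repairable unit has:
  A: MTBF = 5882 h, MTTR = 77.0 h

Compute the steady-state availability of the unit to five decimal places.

0.98708

A(A) = MTBF/(MTBF+MTTR) = 5882/(5882+77.0) = 0.98708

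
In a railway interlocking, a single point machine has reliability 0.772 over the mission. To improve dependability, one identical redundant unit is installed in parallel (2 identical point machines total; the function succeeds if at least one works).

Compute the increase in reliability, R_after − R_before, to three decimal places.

0.176

R_before = 0.772
R_after = 1 − (1 − 0.772)^2 = 0.948
ΔR = 0.948 − 0.772 = 0.176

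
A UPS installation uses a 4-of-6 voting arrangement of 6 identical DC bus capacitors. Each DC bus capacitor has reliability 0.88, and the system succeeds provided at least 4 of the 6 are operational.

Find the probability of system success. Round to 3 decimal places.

R = Σ_{i=4}^{6} C(6,i) p^i (1−p)^{6−i} with p = 0.88
C(6,4)·0.88^4·0.12^2 = 0.12953
C(6,5)·0.88^5·0.12^1 = 0.37997
C(6,6)·0.88^6·0.12^0 = 0.46440
Sum = 0.974

0.974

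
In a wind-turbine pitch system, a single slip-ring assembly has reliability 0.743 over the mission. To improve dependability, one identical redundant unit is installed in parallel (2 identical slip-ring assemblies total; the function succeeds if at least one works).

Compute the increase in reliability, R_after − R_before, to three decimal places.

R_before = 0.743
R_after = 1 − (1 − 0.743)^2 = 0.934
ΔR = 0.934 − 0.743 = 0.191

0.191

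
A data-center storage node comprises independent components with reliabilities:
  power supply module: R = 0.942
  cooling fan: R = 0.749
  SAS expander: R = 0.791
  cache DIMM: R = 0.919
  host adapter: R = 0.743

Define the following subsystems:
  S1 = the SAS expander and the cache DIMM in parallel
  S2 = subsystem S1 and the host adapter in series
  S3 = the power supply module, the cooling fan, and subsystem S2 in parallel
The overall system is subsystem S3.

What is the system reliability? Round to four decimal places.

Parallel (SAS expander and cache DIMM): 1 − (1 − 0.791000)(1 − 0.919000) = 0.983071
Series ([0.983071] and host adapter): 0.983071 × 0.743000 = 0.730422
Parallel (power supply module, cooling fan, and [0.730422]): 1 − (1 − 0.942000)(1 − 0.749000)(1 − 0.730422) = 0.9961

0.9961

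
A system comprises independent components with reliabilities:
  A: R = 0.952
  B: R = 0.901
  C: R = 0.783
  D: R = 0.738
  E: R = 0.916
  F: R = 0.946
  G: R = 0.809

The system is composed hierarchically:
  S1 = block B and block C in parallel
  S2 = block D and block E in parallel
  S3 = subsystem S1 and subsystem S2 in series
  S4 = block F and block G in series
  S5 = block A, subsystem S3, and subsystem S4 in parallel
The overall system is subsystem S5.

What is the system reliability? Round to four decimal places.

Parallel (B and C): 1 − (1 − 0.901000)(1 − 0.783000) = 0.978517
Parallel (D and E): 1 − (1 − 0.738000)(1 − 0.916000) = 0.977992
Series ([0.978517] and [0.977992]): 0.978517 × 0.977992 = 0.956982
Series (F and G): 0.946000 × 0.809000 = 0.765314
Parallel (A, [0.956982], and [0.765314]): 1 − (1 − 0.952000)(1 − 0.956982)(1 − 0.765314) = 0.9995

0.9995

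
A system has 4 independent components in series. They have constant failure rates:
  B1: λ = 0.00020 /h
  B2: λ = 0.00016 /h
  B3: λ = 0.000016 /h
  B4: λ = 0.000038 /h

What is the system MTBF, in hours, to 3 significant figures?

Series of exponential components: λ_sys = Σ λ_i
λ_sys = 0.00020 + 0.00016 + 0.000016 + 0.000038 = 4.1400e-04 /h
MTBF = 1 / λ_sys = 2420 h

2420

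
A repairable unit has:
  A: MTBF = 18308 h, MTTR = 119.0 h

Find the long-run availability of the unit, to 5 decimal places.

A(A) = MTBF/(MTBF+MTTR) = 18308/(18308+119.0) = 0.99354

0.99354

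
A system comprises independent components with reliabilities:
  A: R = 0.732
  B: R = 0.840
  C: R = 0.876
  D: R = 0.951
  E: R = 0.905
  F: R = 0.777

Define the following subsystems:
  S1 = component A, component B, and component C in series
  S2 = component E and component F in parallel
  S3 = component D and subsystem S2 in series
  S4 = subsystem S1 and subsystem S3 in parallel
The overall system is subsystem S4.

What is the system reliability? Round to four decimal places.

Series (A, B, and C): 0.732000 × 0.840000 × 0.876000 = 0.538635
Parallel (E and F): 1 − (1 − 0.905000)(1 − 0.777000) = 0.978815
Series (D and [0.978815]): 0.951000 × 0.978815 = 0.930853
Parallel ([0.538635] and [0.930853]): 1 − (1 − 0.538635)(1 − 0.930853) = 0.9681

0.9681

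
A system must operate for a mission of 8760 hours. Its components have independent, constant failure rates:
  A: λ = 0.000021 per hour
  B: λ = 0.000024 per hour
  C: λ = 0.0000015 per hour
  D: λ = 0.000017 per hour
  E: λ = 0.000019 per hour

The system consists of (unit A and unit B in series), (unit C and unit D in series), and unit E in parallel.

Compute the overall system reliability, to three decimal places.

0.993

R(A) = exp(−0.000021 × 8760) = 0.83197
R(B) = exp(−0.000024 × 8760) = 0.81039
R(C) = exp(−0.0000015 × 8760) = 0.98695
R(D) = exp(−0.000017 × 8760) = 0.86164
R(E) = exp(−0.000019 × 8760) = 0.84667
Series (A and B): 0.83197 × 0.81039 = 0.67422
Series (C and D): 0.98695 × 0.86164 = 0.85040
Parallel ([0.67422], [0.85040], and E): 1 − (1 − 0.67422)(1 − 0.85040)(1 − 0.84667) = 0.993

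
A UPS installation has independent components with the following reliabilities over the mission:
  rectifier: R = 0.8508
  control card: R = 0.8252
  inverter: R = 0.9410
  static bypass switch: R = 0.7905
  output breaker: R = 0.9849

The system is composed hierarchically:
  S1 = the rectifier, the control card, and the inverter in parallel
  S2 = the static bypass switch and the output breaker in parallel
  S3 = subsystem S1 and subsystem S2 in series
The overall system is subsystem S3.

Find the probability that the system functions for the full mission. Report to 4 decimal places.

0.9953

Parallel (rectifier, control card, and inverter): 1 − (1 − 0.850800)(1 − 0.825200)(1 − 0.941000) = 0.998461
Parallel (static bypass switch and output breaker): 1 − (1 − 0.790500)(1 − 0.984900) = 0.996837
Series ([0.998461] and [0.996837]): 0.998461 × 0.996837 = 0.9953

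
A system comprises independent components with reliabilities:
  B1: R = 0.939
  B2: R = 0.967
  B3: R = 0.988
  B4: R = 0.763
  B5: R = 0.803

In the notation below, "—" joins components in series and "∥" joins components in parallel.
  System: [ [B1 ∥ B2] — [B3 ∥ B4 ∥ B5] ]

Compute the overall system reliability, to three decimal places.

Parallel (B1 and B2): 1 − (1 − 0.93900)(1 − 0.96700) = 0.99799
Parallel (B3, B4, and B5): 1 − (1 − 0.98800)(1 − 0.76300)(1 − 0.80300) = 0.99944
Series ([0.99799] and [0.99944]): 0.99799 × 0.99944 = 0.997

0.997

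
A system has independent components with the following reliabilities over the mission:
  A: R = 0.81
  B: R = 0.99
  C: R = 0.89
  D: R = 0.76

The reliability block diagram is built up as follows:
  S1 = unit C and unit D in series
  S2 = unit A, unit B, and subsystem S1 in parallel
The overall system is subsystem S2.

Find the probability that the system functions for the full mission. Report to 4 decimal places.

0.9994

Series (C and D): 0.890000 × 0.760000 = 0.676400
Parallel (A, B, and [0.676400]): 1 − (1 − 0.810000)(1 − 0.990000)(1 − 0.676400) = 0.9994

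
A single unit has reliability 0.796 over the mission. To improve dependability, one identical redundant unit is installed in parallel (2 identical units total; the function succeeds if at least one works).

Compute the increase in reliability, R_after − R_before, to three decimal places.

R_before = 0.796
R_after = 1 − (1 − 0.796)^2 = 0.958
ΔR = 0.958 − 0.796 = 0.162

0.162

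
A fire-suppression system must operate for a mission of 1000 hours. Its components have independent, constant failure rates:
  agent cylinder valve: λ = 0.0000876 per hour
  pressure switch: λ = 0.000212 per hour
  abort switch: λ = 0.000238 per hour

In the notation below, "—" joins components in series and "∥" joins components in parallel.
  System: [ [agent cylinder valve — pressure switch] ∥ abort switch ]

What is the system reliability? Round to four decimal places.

0.9452

R(agent cylinder valve) = exp(−0.0000876 × 1000) = 0.916127
R(pressure switch) = exp(−0.000212 × 1000) = 0.808965
R(abort switch) = exp(−0.000238 × 1000) = 0.788203
Series (agent cylinder valve and pressure switch): 0.916127 × 0.808965 = 0.741115
Parallel ([0.741115] and abort switch): 1 − (1 − 0.741115)(1 − 0.788203) = 0.9452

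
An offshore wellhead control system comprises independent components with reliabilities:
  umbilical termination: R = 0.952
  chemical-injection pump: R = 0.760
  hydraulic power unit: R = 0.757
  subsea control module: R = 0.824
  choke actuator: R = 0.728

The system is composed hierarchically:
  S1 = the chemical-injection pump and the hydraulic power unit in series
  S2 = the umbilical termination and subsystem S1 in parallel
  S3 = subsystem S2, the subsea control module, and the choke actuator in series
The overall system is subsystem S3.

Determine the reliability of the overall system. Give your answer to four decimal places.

0.5876

Series (chemical-injection pump and hydraulic power unit): 0.760000 × 0.757000 = 0.575320
Parallel (umbilical termination and [0.575320]): 1 − (1 − 0.952000)(1 − 0.575320) = 0.979615
Series ([0.979615], subsea control module, and choke actuator): 0.979615 × 0.824000 × 0.728000 = 0.5876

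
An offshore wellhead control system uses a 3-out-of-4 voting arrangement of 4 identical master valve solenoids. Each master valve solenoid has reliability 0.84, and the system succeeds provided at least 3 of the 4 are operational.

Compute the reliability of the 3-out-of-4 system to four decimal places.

0.8772

R = Σ_{i=3}^{4} C(4,i) p^i (1−p)^{4−i} with p = 0.84
C(4,3)·0.84^3·0.16^1 = 0.379331
C(4,4)·0.84^4·0.16^0 = 0.497871
Sum = 0.8772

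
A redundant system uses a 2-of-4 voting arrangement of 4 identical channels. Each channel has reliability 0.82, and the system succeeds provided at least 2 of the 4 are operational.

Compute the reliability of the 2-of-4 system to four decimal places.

R = Σ_{i=2}^{4} C(4,i) p^i (1−p)^{4−i} with p = 0.82
C(4,2)·0.82^2·0.18^2 = 0.130715
C(4,3)·0.82^3·0.18^1 = 0.396985
C(4,4)·0.82^4·0.18^0 = 0.452122
Sum = 0.9798

0.9798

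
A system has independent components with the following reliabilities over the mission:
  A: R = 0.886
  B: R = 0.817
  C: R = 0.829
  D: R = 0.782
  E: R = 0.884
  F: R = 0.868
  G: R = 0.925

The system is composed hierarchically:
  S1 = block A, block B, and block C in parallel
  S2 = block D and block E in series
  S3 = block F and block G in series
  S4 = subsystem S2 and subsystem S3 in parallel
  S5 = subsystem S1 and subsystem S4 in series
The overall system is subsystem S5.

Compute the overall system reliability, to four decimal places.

Parallel (A, B, and C): 1 − (1 − 0.886000)(1 − 0.817000)(1 − 0.829000) = 0.996433
Series (D and E): 0.782000 × 0.884000 = 0.691288
Series (F and G): 0.868000 × 0.925000 = 0.802900
Parallel ([0.691288] and [0.802900]): 1 − (1 − 0.691288)(1 − 0.802900) = 0.939153
Series ([0.996433] and [0.939153]): 0.996433 × 0.939153 = 0.9358

0.9358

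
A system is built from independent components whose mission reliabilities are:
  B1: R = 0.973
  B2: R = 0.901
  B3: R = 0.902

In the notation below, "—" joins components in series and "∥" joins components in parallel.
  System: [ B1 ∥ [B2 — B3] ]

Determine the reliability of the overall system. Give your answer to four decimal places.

Series (B2 and B3): 0.901000 × 0.902000 = 0.812702
Parallel (B1 and [0.812702]): 1 − (1 − 0.973000)(1 − 0.812702) = 0.9949

0.9949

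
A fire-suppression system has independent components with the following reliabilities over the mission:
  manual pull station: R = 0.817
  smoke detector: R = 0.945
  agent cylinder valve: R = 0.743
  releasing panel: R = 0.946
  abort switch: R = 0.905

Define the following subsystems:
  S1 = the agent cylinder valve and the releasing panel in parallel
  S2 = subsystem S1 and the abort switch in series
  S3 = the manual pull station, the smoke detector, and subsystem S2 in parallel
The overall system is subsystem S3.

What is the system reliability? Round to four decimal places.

0.9989

Parallel (agent cylinder valve and releasing panel): 1 − (1 − 0.743000)(1 − 0.946000) = 0.986122
Series ([0.986122] and abort switch): 0.986122 × 0.905000 = 0.892440
Parallel (manual pull station, smoke detector, and [0.892440]): 1 − (1 − 0.817000)(1 − 0.945000)(1 − 0.892440) = 0.9989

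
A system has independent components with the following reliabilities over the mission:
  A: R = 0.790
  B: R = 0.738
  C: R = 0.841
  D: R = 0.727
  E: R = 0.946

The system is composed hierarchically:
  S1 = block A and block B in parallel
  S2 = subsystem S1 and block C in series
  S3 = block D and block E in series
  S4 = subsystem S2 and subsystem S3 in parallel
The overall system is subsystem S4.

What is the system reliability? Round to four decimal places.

0.9359

Parallel (A and B): 1 − (1 − 0.790000)(1 − 0.738000) = 0.944980
Series ([0.944980] and C): 0.944980 × 0.841000 = 0.794728
Series (D and E): 0.727000 × 0.946000 = 0.687742
Parallel ([0.794728] and [0.687742]): 1 − (1 − 0.794728)(1 − 0.687742) = 0.9359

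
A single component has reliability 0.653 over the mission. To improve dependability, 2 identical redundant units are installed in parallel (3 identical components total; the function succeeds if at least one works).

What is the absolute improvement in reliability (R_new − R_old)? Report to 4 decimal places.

R_before = 0.653
R_after = 1 − (1 − 0.653)^3 = 0.9582
ΔR = 0.9582 − 0.653 = 0.3052

0.3052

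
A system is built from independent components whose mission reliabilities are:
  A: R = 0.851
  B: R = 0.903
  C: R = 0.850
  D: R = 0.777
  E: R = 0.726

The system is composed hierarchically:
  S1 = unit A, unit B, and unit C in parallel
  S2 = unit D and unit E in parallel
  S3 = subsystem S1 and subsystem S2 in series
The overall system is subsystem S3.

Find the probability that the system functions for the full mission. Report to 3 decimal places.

Parallel (A, B, and C): 1 − (1 − 0.85100)(1 − 0.90300)(1 − 0.85000) = 0.99783
Parallel (D and E): 1 − (1 − 0.77700)(1 − 0.72600) = 0.93890
Series ([0.99783] and [0.93890]): 0.99783 × 0.93890 = 0.937

0.937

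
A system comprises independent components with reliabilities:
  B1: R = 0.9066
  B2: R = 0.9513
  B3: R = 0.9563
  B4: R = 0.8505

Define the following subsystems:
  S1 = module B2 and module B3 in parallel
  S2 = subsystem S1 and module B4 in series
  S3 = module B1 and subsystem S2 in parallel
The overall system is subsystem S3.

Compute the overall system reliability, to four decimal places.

0.9859

Parallel (B2 and B3): 1 − (1 − 0.951300)(1 − 0.956300) = 0.997872
Series ([0.997872] and B4): 0.997872 × 0.850500 = 0.848690
Parallel (B1 and [0.848690]): 1 − (1 − 0.906600)(1 − 0.848690) = 0.9859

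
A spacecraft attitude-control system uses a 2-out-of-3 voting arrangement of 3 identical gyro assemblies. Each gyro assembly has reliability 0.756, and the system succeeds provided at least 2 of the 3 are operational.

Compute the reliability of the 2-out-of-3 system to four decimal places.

R = Σ_{i=2}^{3} C(3,i) p^i (1−p)^{3−i} with p = 0.756
C(3,2)·0.756^2·0.244^1 = 0.418364
C(3,3)·0.756^3·0.244^0 = 0.432081
Sum = 0.8504

0.8504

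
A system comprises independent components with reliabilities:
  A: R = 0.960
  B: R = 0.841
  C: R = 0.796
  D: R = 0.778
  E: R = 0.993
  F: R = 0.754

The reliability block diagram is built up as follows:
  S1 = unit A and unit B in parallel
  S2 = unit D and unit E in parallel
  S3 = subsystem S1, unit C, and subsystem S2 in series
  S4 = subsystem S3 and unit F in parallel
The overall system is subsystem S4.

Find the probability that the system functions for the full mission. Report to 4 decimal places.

0.9483

Parallel (A and B): 1 − (1 − 0.960000)(1 − 0.841000) = 0.993640
Parallel (D and E): 1 − (1 − 0.778000)(1 − 0.993000) = 0.998446
Series ([0.993640], C, and [0.998446]): 0.993640 × 0.796000 × 0.998446 = 0.789708
Parallel ([0.789708] and F): 1 − (1 − 0.789708)(1 − 0.754000) = 0.9483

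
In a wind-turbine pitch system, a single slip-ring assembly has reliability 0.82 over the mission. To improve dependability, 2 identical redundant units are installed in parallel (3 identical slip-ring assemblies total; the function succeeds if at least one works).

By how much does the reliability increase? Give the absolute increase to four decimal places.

R_before = 0.82
R_after = 1 − (1 − 0.82)^3 = 0.9942
ΔR = 0.9942 − 0.82 = 0.1742

0.1742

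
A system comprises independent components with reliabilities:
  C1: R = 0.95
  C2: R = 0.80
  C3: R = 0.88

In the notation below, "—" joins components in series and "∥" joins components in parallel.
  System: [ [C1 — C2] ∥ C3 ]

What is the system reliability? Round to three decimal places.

Series (C1 and C2): 0.95000 × 0.80000 = 0.76000
Parallel ([0.76000] and C3): 1 − (1 − 0.76000)(1 − 0.88000) = 0.971

0.971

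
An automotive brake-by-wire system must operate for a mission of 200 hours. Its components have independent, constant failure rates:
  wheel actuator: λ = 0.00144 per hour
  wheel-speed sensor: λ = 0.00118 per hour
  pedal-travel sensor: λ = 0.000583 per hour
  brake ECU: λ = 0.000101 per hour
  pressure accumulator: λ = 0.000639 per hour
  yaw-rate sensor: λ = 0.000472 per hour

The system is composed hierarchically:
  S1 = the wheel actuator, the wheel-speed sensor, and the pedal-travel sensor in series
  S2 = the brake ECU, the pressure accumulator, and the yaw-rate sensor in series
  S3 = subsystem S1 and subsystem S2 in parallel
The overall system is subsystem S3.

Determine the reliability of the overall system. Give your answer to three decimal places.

0.898

R(wheel actuator) = exp(−0.00144 × 200) = 0.74976
R(wheel-speed sensor) = exp(−0.00118 × 200) = 0.78978
R(pedal-travel sensor) = exp(−0.000583 × 200) = 0.88994
R(brake ECU) = exp(−0.000101 × 200) = 0.98000
R(pressure accumulator) = exp(−0.000639 × 200) = 0.88003
R(yaw-rate sensor) = exp(−0.000472 × 200) = 0.90992
Series (wheel actuator, wheel-speed sensor, and pedal-travel sensor): 0.74976 × 0.78978 × 0.88994 = 0.52697
Series (brake ECU, pressure accumulator, and yaw-rate sensor): 0.98000 × 0.88003 × 0.90992 = 0.78474
Parallel ([0.52697] and [0.78474]): 1 − (1 − 0.52697)(1 − 0.78474) = 0.898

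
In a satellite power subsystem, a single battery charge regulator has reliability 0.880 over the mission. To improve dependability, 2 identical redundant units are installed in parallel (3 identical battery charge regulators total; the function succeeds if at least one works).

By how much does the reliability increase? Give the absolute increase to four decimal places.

0.1183

R_before = 0.880
R_after = 1 − (1 − 0.880)^3 = 0.9983
ΔR = 0.9983 − 0.880 = 0.1183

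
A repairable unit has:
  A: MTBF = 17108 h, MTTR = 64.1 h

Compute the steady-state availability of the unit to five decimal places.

A(A) = MTBF/(MTBF+MTTR) = 17108/(17108+64.1) = 0.99627

0.99627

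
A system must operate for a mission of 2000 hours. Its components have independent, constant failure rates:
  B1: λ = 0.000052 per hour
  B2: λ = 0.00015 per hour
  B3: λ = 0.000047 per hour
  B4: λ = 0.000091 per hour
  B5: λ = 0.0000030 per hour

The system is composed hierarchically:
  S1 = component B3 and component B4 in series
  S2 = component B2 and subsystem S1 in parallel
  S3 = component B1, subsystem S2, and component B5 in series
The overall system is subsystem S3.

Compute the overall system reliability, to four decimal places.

R(B1) = exp(−0.000052 × 2000) = 0.901225
R(B2) = exp(−0.00015 × 2000) = 0.740818
R(B3) = exp(−0.000047 × 2000) = 0.910283
R(B4) = exp(−0.000091 × 2000) = 0.833601
R(B5) = exp(−0.0000030 × 2000) = 0.994018
Series (B3 and B4): 0.910283 × 0.833601 = 0.758813
Parallel (B2 and [0.758813]): 1 − (1 − 0.740818)(1 − 0.758813) = 0.937489
Series (B1, [0.937489], and B5): 0.901225 × 0.937489 × 0.994018 = 0.8398

0.8398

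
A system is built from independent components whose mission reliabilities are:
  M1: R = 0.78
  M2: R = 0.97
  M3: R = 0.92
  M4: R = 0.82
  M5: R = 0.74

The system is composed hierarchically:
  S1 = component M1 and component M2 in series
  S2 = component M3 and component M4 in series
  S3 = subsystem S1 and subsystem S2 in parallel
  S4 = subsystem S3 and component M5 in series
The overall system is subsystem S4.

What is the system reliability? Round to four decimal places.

Series (M1 and M2): 0.780000 × 0.970000 = 0.756600
Series (M3 and M4): 0.920000 × 0.820000 = 0.754400
Parallel ([0.756600] and [0.754400]): 1 − (1 − 0.756600)(1 − 0.754400) = 0.940221
Series ([0.940221] and M5): 0.940221 × 0.740000 = 0.6958

0.6958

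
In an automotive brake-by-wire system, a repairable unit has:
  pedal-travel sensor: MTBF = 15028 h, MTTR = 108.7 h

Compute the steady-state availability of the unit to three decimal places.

0.993

A(pedal-travel sensor) = MTBF/(MTBF+MTTR) = 15028/(15028+108.7) = 0.993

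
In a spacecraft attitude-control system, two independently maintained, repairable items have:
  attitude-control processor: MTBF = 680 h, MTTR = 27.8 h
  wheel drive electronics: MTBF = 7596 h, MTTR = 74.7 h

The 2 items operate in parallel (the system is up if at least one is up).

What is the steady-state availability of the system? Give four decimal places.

0.9996

A(attitude-control processor) = MTBF/(MTBF+MTTR) = 680/(680+27.8) = 0.960723
A(wheel drive electronics) = MTBF/(MTBF+MTTR) = 7596/(7596+74.7) = 0.990262
Parallel availability: 1 − (1 − 0.960723)(1 − 0.990262) = 0.9996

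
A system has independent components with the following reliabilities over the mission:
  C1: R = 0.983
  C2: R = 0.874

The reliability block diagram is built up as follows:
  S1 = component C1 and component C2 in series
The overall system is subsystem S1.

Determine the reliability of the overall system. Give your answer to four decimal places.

0.8591

Series (C1 and C2): 0.983000 × 0.874000 = 0.8591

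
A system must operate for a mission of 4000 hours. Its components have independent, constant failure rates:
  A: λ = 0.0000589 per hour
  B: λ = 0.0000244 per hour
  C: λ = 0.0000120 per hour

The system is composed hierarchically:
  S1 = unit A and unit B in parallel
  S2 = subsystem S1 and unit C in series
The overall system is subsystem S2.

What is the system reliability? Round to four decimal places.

R(A) = exp(−0.0000589 × 4000) = 0.790097
R(B) = exp(−0.0000244 × 4000) = 0.907012
R(C) = exp(−0.0000120 × 4000) = 0.953134
Parallel (A and B): 1 − (1 − 0.790097)(1 − 0.907012) = 0.980482
Series ([0.980482] and C): 0.980482 × 0.953134 = 0.9345

0.9345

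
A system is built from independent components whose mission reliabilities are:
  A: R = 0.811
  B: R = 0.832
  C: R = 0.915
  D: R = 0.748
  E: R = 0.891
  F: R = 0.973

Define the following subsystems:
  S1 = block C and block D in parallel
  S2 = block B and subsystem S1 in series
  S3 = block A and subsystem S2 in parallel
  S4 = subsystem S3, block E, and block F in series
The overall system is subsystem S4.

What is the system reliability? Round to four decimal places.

0.8365

Parallel (C and D): 1 − (1 − 0.915000)(1 − 0.748000) = 0.978580
Series (B and [0.978580]): 0.832000 × 0.978580 = 0.814179
Parallel (A and [0.814179]): 1 − (1 − 0.811000)(1 − 0.814179) = 0.964880
Series ([0.964880], E, and F): 0.964880 × 0.891000 × 0.973000 = 0.8365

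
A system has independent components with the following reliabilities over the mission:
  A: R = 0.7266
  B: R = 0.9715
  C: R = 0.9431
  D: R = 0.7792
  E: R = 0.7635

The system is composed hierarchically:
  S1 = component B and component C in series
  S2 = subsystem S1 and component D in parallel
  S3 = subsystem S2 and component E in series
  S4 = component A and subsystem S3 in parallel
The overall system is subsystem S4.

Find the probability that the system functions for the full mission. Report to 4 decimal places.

0.9315

Series (B and C): 0.971500 × 0.943100 = 0.916222
Parallel ([0.916222] and D): 1 − (1 − 0.916222)(1 − 0.779200) = 0.981502
Series ([0.981502] and E): 0.981502 × 0.763500 = 0.749377
Parallel (A and [0.749377]): 1 − (1 − 0.726600)(1 − 0.749377) = 0.9315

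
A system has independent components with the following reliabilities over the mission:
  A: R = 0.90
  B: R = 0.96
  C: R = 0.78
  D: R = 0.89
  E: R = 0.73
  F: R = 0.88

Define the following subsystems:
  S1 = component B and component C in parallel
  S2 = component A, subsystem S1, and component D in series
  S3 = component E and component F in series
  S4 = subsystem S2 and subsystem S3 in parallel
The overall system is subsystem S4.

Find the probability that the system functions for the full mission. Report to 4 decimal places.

Parallel (B and C): 1 − (1 − 0.960000)(1 − 0.780000) = 0.991200
Series (A, [0.991200], and D): 0.900000 × 0.991200 × 0.890000 = 0.793951
Series (E and F): 0.730000 × 0.880000 = 0.642400
Parallel ([0.793951] and [0.642400]): 1 − (1 − 0.793951)(1 − 0.642400) = 0.9263

0.9263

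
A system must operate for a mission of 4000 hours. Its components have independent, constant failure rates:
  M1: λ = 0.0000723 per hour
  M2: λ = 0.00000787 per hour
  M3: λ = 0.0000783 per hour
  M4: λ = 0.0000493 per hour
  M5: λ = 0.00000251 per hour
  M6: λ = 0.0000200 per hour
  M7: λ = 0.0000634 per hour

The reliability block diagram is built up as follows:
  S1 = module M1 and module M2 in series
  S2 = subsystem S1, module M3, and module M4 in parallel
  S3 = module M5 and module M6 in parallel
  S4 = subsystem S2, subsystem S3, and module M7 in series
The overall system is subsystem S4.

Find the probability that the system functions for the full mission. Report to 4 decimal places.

0.7652

R(M1) = exp(−0.0000723 × 4000) = 0.748862
R(M2) = exp(−0.00000787 × 4000) = 0.969010
R(M3) = exp(−0.0000783 × 4000) = 0.731104
R(M4) = exp(−0.0000493 × 4000) = 0.821026
R(M5) = exp(−0.00000251 × 4000) = 0.990010
R(M6) = exp(−0.0000200 × 4000) = 0.923116
R(M7) = exp(−0.0000634 × 4000) = 0.776002
Series (M1 and M2): 0.748862 × 0.969010 = 0.725655
Parallel ([0.725655], M3, and M4): 1 − (1 − 0.725655)(1 − 0.731104)(1 − 0.821026) = 0.986797
Parallel (M5 and M6): 1 − (1 − 0.990010)(1 − 0.923116) = 0.999232
Series ([0.986797], [0.999232], and M7): 0.986797 × 0.999232 × 0.776002 = 0.7652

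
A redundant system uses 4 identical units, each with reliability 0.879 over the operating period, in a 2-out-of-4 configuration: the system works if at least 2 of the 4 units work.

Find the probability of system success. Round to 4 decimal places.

0.9936

R = Σ_{i=2}^{4} C(4,i) p^i (1−p)^{4−i} with p = 0.879
C(4,2)·0.879^2·0.121^2 = 0.067873
C(4,3)·0.879^3·0.121^1 = 0.328709
C(4,4)·0.879^4·0.121^0 = 0.596974
Sum = 0.9936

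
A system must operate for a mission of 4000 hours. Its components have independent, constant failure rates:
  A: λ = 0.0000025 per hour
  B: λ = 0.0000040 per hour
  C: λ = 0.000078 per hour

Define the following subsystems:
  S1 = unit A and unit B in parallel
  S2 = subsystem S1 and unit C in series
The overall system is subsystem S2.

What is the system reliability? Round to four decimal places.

R(A) = exp(−0.0000025 × 4000) = 0.990050
R(B) = exp(−0.0000040 × 4000) = 0.984127
R(C) = exp(−0.000078 × 4000) = 0.731982
Parallel (A and B): 1 − (1 − 0.990050)(1 − 0.984127) = 0.999842
Series ([0.999842] and C): 0.999842 × 0.731982 = 0.7319

0.7319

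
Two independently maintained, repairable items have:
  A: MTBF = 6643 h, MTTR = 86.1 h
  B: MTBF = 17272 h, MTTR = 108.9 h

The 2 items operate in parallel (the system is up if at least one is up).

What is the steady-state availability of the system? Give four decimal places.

0.9999

A(A) = MTBF/(MTBF+MTTR) = 6643/(6643+86.1) = 0.987205
A(B) = MTBF/(MTBF+MTTR) = 17272/(17272+108.9) = 0.993735
Parallel availability: 1 − (1 − 0.987205)(1 − 0.993735) = 0.9999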